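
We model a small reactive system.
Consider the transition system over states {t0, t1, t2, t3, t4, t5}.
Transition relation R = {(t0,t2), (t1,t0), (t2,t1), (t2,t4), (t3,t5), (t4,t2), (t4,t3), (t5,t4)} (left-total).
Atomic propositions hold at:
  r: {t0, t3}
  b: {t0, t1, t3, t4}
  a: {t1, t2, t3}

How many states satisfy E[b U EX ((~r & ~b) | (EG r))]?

4

Sat(~r) = {t1, t2, t4, t5}
Sat(~b) = {t2, t5}
Sat(~r & ~b) = {t2, t5}
EG r: greatest fixpoint, start Z0 = {t0, t3}, keep only states in Sat with some successor in Z. Z1 = ∅; fixed.
Sat(EG r) = ∅
Sat((~r & ~b) | (EG r)) = {t2, t5}
Sat(EX ((~r & ~b) | (EG r))) = {s : some successor in {t2, t5}} = {t0, t3, t4}
E[b U EX ((~r & ~b) | (EG r))]: least fixpoint, start Z0 = Sat(EX ((~r & ~b) | (EG r))) = {t0, t3, t4}, add states in Sat(b) with some successor in Z. Z1 = {t0, t1, t3, t4}; fixed.
Sat(E[b U EX ((~r & ~b) | (EG r))]) = {t0, t1, t3, t4}
|Sat(E[b U EX ((~r & ~b) | (EG r))])| = |{t0, t1, t3, t4}| = 4.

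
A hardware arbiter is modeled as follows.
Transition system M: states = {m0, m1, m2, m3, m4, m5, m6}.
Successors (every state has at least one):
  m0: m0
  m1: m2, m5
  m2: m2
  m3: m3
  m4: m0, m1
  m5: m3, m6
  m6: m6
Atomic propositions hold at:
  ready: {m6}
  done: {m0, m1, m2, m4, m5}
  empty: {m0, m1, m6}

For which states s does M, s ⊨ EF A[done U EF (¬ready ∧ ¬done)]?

{m1, m3, m4, m5}

Sat(¬ready) = {m0, m1, m2, m3, m4, m5}
Sat(¬done) = {m3, m6}
Sat(¬ready ∧ ¬done) = {m3}
EF (¬ready ∧ ¬done): least fixpoint, start Z0 = {m3}, add states with some successor in Z. Z1 = {m3, m5}; Z2 = {m1, m3, m5}; Z3 = {m1, m3, m4, m5}; fixed.
Sat(EF (¬ready ∧ ¬done)) = {m1, m3, m4, m5}
A[done U EF (¬ready ∧ ¬done)]: least fixpoint, start Z0 = Sat(EF (¬ready ∧ ¬done)) = {m1, m3, m4, m5}, add states in Sat(done) with every successor in Z. Already a fixed point.
Sat(A[done U EF (¬ready ∧ ¬done)]) = {m1, m3, m4, m5}
EF A[done U EF (¬ready ∧ ¬done)]: least fixpoint, start Z0 = {m1, m3, m4, m5}, add states with some successor in Z. Already a fixed point.
Sat(EF A[done U EF (¬ready ∧ ¬done)]) = {m1, m3, m4, m5}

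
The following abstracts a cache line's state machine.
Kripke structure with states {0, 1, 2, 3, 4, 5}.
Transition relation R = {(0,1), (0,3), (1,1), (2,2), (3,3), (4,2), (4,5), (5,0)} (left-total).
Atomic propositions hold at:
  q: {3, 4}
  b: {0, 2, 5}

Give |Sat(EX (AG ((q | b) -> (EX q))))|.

4

Sat(q | b) = {0, 2, 3, 4, 5}
Sat(EX q) = {s : some successor in {3, 4}} = {0, 3}
Sat((q | b) -> (EX q)) = {0, 1, 3}
AG ((q | b) -> (EX q)): greatest fixpoint, start Z0 = {0, 1, 3}, keep only states in Sat with every successor in Z. Already a fixed point.
Sat(AG ((q | b) -> (EX q))) = {0, 1, 3}
Sat(EX (AG ((q | b) -> (EX q)))) = {s : some successor in {0, 1, 3}} = {0, 1, 3, 5}
|Sat(EX (AG ((q | b) -> (EX q))))| = |{0, 1, 3, 5}| = 4.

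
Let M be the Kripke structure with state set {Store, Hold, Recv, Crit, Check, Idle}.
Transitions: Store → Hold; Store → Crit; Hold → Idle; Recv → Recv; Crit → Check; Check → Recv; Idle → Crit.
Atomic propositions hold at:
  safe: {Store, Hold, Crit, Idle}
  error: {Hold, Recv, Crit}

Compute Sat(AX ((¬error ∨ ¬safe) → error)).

Sat(¬error) = {Store, Check, Idle}
Sat(¬safe) = {Recv, Check}
Sat(¬error ∨ ¬safe) = {Store, Recv, Check, Idle}
Sat((¬error ∨ ¬safe) → error) = {Hold, Recv, Crit}
Sat(AX ((¬error ∨ ¬safe) → error)) = {s : every successor in {Hold, Recv, Crit}} = {Store, Recv, Check, Idle}

{Store, Recv, Check, Idle}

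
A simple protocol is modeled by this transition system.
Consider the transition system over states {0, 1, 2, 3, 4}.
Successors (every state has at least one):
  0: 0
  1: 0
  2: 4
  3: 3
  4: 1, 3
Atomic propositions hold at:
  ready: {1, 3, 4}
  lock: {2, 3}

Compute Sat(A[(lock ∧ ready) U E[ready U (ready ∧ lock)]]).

{3, 4}

Sat(lock ∧ ready) = {3}
Sat(ready ∧ lock) = {3}
E[ready U (ready ∧ lock)]: least fixpoint, start Z0 = Sat((ready ∧ lock)) = {3}, add states in Sat(ready) with some successor in Z. Z1 = {3, 4}; fixed.
Sat(E[ready U (ready ∧ lock)]) = {3, 4}
A[(lock ∧ ready) U E[ready U (ready ∧ lock)]]: least fixpoint, start Z0 = Sat(E[ready U (ready ∧ lock)]) = {3, 4}, add states in Sat(lock ∧ ready) with every successor in Z. Already a fixed point.
Sat(A[(lock ∧ ready) U E[ready U (ready ∧ lock)]]) = {3, 4}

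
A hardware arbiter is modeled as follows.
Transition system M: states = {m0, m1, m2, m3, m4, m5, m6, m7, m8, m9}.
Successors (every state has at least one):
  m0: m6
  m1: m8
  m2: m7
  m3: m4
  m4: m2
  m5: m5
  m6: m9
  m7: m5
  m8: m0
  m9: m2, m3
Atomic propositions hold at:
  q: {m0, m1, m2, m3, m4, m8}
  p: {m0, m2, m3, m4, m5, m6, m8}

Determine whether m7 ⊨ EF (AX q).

No

Sat(AX q) = {s : every successor in {m0, m1, m2, m3, m4, m8}} = {m1, m3, m4, m8, m9}
EF (AX q): least fixpoint, start Z0 = {m1, m3, m4, m8, m9}, add states with some successor in Z. Z1 = {m1, m3, m4, m6, m8, m9}; Z2 = {m0, m1, m3, m4, m6, m8, m9}; fixed.
Sat(EF (AX q)) = {m0, m1, m3, m4, m6, m8, m9}
m7 ∉ Sat(EF (AX q)) = {m0, m1, m3, m4, m6, m8, m9}, so the formula does not hold at m7.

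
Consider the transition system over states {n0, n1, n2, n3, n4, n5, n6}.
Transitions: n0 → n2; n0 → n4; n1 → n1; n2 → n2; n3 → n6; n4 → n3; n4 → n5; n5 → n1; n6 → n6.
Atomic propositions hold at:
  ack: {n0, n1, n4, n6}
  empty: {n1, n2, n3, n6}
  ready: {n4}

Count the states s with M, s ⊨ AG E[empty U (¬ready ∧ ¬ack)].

Sat(¬ready) = {n0, n1, n2, n3, n5, n6}
Sat(¬ack) = {n2, n3, n5}
Sat(¬ready ∧ ¬ack) = {n2, n3, n5}
E[empty U (¬ready ∧ ¬ack)]: least fixpoint, start Z0 = Sat((¬ready ∧ ¬ack)) = {n2, n3, n5}, add states in Sat(empty) with some successor in Z. Already a fixed point.
Sat(E[empty U (¬ready ∧ ¬ack)]) = {n2, n3, n5}
AG E[empty U (¬ready ∧ ¬ack)]: greatest fixpoint, start Z0 = {n2, n3, n5}, keep only states in Sat with every successor in Z. Z1 = {n2}; fixed.
Sat(AG E[empty U (¬ready ∧ ¬ack)]) = {n2}
|Sat(AG E[empty U (¬ready ∧ ¬ack)])| = |{n2}| = 1.

1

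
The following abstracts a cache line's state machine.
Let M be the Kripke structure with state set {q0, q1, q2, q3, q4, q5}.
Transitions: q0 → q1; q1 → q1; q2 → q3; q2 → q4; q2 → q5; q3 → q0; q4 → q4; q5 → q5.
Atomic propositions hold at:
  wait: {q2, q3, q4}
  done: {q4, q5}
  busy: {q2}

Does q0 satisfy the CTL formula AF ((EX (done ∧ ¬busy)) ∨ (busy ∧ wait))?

Sat(¬busy) = {q0, q1, q3, q4, q5}
Sat(done ∧ ¬busy) = {q4, q5}
Sat(EX (done ∧ ¬busy)) = {s : some successor in {q4, q5}} = {q2, q4, q5}
Sat(busy ∧ wait) = {q2}
Sat((EX (done ∧ ¬busy)) ∨ (busy ∧ wait)) = {q2, q4, q5}
AF ((EX (done ∧ ¬busy)) ∨ (busy ∧ wait)): least fixpoint, start Z0 = {q2, q4, q5}, add states with every successor in Z. Already a fixed point.
Sat(AF ((EX (done ∧ ¬busy)) ∨ (busy ∧ wait))) = {q2, q4, q5}
q0 ∉ Sat(AF ((EX (done ∧ ¬busy)) ∨ (busy ∧ wait))) = {q2, q4, q5}, so the formula does not hold at q0.

No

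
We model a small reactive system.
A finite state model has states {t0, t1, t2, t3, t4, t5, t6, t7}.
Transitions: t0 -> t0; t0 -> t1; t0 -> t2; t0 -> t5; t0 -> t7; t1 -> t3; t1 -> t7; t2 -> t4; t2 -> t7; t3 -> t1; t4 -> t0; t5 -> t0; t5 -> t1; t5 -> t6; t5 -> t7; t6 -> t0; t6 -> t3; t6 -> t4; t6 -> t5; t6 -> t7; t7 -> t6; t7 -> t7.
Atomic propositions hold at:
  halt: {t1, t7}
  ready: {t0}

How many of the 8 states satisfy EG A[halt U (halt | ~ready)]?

Sat(~ready) = {t1, t2, t3, t4, t5, t6, t7}
Sat(halt | ~ready) = {t1, t2, t3, t4, t5, t6, t7}
A[halt U (halt | ~ready)]: least fixpoint, start Z0 = Sat((halt | ~ready)) = {t1, t2, t3, t4, t5, t6, t7}, add states in Sat(halt) with every successor in Z. Already a fixed point.
Sat(A[halt U (halt | ~ready)]) = {t1, t2, t3, t4, t5, t6, t7}
EG A[halt U (halt | ~ready)]: greatest fixpoint, start Z0 = {t1, t2, t3, t4, t5, t6, t7}, keep only states in Sat with some successor in Z. Z1 = {t1, t2, t3, t5, t6, t7}; fixed.
Sat(EG A[halt U (halt | ~ready)]) = {t1, t2, t3, t5, t6, t7}
|Sat(EG A[halt U (halt | ~ready)])| = |{t1, t2, t3, t5, t6, t7}| = 6.

6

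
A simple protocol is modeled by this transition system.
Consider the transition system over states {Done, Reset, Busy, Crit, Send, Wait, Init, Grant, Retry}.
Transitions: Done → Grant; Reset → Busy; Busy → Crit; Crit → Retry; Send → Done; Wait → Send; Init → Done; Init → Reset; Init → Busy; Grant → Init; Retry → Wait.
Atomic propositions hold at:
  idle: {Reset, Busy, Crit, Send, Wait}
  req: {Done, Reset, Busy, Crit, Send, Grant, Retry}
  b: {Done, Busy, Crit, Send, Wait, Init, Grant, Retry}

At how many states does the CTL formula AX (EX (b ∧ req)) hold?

7

Sat(b ∧ req) = {Done, Busy, Crit, Send, Grant, Retry}
Sat(EX (b ∧ req)) = {s : some successor in {Done, Busy, Crit, Send, Grant, Retry}} = {Done, Reset, Busy, Crit, Send, Wait, Init}
Sat(AX (EX (b ∧ req))) = {s : every successor in {Done, Reset, Busy, Crit, Send, Wait, Init}} = {Reset, Busy, Send, Wait, Init, Grant, Retry}
|Sat(AX (EX (b ∧ req)))| = |{Reset, Busy, Send, Wait, Init, Grant, Retry}| = 7.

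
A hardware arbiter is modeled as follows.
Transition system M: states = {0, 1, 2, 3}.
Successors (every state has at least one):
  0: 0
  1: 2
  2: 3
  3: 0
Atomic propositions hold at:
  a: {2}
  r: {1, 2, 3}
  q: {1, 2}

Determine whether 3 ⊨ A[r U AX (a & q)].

No

Sat(a & q) = {2}
Sat(AX (a & q)) = {s : every successor in {2}} = {1}
A[r U AX (a & q)]: least fixpoint, start Z0 = Sat(AX (a & q)) = {1}, add states in Sat(r) with every successor in Z. Already a fixed point.
Sat(A[r U AX (a & q)]) = {1}
3 ∉ Sat(A[r U AX (a & q)]) = {1}, so the formula does not hold at 3.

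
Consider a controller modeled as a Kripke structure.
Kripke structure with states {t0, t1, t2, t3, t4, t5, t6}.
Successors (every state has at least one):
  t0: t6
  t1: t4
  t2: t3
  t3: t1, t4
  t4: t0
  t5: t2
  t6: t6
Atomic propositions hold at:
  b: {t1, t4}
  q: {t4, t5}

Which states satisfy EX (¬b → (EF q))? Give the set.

{t1, t2, t3, t5}

Sat(¬b) = {t0, t2, t3, t5, t6}
EF q: least fixpoint, start Z0 = {t4, t5}, add states with some successor in Z. Z1 = {t1, t3, t4, t5}; Z2 = {t1, t2, t3, t4, t5}; fixed.
Sat(EF q) = {t1, t2, t3, t4, t5}
Sat(¬b → (EF q)) = {t1, t2, t3, t4, t5}
Sat(EX (¬b → (EF q))) = {s : some successor in {t1, t2, t3, t4, t5}} = {t1, t2, t3, t5}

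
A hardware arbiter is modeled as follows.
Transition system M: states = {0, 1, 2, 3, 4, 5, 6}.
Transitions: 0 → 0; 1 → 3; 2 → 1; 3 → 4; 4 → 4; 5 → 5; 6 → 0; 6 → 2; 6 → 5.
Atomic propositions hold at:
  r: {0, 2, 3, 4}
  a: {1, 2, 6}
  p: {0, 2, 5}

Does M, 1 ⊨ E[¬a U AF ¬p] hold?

Sat(¬a) = {0, 3, 4, 5}
Sat(¬p) = {1, 3, 4, 6}
AF ¬p: least fixpoint, start Z0 = {1, 3, 4, 6}, add states with every successor in Z. Z1 = {1, 2, 3, 4, 6}; fixed.
Sat(AF ¬p) = {1, 2, 3, 4, 6}
E[¬a U AF ¬p]: least fixpoint, start Z0 = Sat(AF ¬p) = {1, 2, 3, 4, 6}, add states in Sat(¬a) with some successor in Z. Already a fixed point.
Sat(E[¬a U AF ¬p]) = {1, 2, 3, 4, 6}
1 ∈ Sat(E[¬a U AF ¬p]) = {1, 2, 3, 4, 6}, so the formula holds at 1.

Yes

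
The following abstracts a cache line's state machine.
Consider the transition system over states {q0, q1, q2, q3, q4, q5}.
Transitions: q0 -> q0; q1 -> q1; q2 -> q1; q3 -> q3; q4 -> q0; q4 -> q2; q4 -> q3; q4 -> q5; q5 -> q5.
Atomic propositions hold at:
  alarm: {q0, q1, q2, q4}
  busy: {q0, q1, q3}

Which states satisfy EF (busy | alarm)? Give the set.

{q0, q1, q2, q3, q4}

Sat(busy | alarm) = {q0, q1, q2, q3, q4}
EF (busy | alarm): least fixpoint, start Z0 = {q0, q1, q2, q3, q4}, add states with some successor in Z. Already a fixed point.
Sat(EF (busy | alarm)) = {q0, q1, q2, q3, q4}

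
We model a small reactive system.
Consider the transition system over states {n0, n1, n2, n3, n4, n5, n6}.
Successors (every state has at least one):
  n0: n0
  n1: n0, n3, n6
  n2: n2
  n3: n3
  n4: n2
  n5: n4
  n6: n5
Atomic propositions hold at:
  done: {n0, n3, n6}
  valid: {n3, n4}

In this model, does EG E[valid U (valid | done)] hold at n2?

No

Sat(valid | done) = {n0, n3, n4, n6}
E[valid U (valid | done)]: least fixpoint, start Z0 = Sat((valid | done)) = {n0, n3, n4, n6}, add states in Sat(valid) with some successor in Z. Already a fixed point.
Sat(E[valid U (valid | done)]) = {n0, n3, n4, n6}
EG E[valid U (valid | done)]: greatest fixpoint, start Z0 = {n0, n3, n4, n6}, keep only states in Sat with some successor in Z. Z1 = {n0, n3}; fixed.
Sat(EG E[valid U (valid | done)]) = {n0, n3}
n2 ∉ Sat(EG E[valid U (valid | done)]) = {n0, n3}, so the formula does not hold at n2.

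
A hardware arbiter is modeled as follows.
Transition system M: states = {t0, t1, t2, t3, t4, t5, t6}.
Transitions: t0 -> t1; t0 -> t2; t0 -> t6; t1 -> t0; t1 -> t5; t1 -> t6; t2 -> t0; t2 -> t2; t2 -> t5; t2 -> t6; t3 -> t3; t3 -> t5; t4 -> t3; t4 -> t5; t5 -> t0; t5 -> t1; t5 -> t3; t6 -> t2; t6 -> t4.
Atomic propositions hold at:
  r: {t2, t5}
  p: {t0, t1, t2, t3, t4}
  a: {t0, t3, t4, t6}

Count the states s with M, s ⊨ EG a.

EG a: greatest fixpoint, start Z0 = {t0, t3, t4, t6}, keep only states in Sat with some successor in Z. Already a fixed point.
Sat(EG a) = {t0, t3, t4, t6}
|Sat(EG a)| = |{t0, t3, t4, t6}| = 4.

4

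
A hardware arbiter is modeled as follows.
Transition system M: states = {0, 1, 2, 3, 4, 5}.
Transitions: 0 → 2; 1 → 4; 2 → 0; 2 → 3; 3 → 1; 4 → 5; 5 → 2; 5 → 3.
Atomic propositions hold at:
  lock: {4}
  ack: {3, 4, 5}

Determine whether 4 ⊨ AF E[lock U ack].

Yes

E[lock U ack]: least fixpoint, start Z0 = Sat(ack) = {3, 4, 5}, add states in Sat(lock) with some successor in Z. Already a fixed point.
Sat(E[lock U ack]) = {3, 4, 5}
AF E[lock U ack]: least fixpoint, start Z0 = {3, 4, 5}, add states with every successor in Z. Z1 = {1, 3, 4, 5}; fixed.
Sat(AF E[lock U ack]) = {1, 3, 4, 5}
4 ∈ Sat(AF E[lock U ack]) = {1, 3, 4, 5}, so the formula holds at 4.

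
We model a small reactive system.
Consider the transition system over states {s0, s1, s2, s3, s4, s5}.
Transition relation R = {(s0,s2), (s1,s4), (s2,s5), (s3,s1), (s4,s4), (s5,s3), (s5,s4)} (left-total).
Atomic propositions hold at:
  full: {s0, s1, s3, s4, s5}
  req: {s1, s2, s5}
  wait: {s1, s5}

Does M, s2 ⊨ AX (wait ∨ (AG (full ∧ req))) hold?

Yes

Sat(full ∧ req) = {s1, s5}
AG (full ∧ req): greatest fixpoint, start Z0 = {s1, s5}, keep only states in Sat with every successor in Z. Z1 = ∅; fixed.
Sat(AG (full ∧ req)) = ∅
Sat(wait ∨ (AG (full ∧ req))) = {s1, s5}
Sat(AX (wait ∨ (AG (full ∧ req)))) = {s : every successor in {s1, s5}} = {s2, s3}
s2 ∈ Sat(AX (wait ∨ (AG (full ∧ req)))) = {s2, s3}, so the formula holds at s2.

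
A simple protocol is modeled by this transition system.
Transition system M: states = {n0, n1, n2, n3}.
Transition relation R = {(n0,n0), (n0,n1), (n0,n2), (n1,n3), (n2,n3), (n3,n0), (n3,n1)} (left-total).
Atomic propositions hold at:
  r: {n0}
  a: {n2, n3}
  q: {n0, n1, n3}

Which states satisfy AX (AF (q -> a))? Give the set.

Sat(q -> a) = {n2, n3}
AF (q -> a): least fixpoint, start Z0 = {n2, n3}, add states with every successor in Z. Z1 = {n1, n2, n3}; fixed.
Sat(AF (q -> a)) = {n1, n2, n3}
Sat(AX (AF (q -> a))) = {s : every successor in {n1, n2, n3}} = {n1, n2}

{n1, n2}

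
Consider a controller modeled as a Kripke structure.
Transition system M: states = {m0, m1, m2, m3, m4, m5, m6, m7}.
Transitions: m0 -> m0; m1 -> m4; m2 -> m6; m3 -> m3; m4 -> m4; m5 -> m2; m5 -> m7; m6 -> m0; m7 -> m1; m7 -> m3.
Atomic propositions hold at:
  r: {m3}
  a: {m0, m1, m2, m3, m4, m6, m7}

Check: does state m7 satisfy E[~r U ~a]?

No

Sat(~r) = {m0, m1, m2, m4, m5, m6, m7}
Sat(~a) = {m5}
E[~r U ~a]: least fixpoint, start Z0 = Sat(~a) = {m5}, add states in Sat(~r) with some successor in Z. Already a fixed point.
Sat(E[~r U ~a]) = {m5}
m7 ∉ Sat(E[~r U ~a]) = {m5}, so the formula does not hold at m7.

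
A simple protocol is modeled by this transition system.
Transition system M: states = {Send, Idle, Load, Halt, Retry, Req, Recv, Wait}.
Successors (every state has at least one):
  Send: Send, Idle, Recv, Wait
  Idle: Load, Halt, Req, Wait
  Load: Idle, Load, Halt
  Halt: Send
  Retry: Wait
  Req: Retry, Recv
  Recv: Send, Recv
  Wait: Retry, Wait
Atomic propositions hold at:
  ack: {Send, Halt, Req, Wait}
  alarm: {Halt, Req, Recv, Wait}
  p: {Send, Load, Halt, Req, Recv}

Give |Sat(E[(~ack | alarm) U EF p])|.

6

Sat(~ack) = {Idle, Load, Retry, Recv}
Sat(~ack | alarm) = {Idle, Load, Halt, Retry, Req, Recv, Wait}
EF p: least fixpoint, start Z0 = {Send, Load, Halt, Req, Recv}, add states with some successor in Z. Z1 = {Send, Idle, Load, Halt, Req, Recv}; fixed.
Sat(EF p) = {Send, Idle, Load, Halt, Req, Recv}
E[(~ack | alarm) U EF p]: least fixpoint, start Z0 = Sat(EF p) = {Send, Idle, Load, Halt, Req, Recv}, add states in Sat(~ack | alarm) with some successor in Z. Already a fixed point.
Sat(E[(~ack | alarm) U EF p]) = {Send, Idle, Load, Halt, Req, Recv}
|Sat(E[(~ack | alarm) U EF p])| = |{Send, Idle, Load, Halt, Req, Recv}| = 6.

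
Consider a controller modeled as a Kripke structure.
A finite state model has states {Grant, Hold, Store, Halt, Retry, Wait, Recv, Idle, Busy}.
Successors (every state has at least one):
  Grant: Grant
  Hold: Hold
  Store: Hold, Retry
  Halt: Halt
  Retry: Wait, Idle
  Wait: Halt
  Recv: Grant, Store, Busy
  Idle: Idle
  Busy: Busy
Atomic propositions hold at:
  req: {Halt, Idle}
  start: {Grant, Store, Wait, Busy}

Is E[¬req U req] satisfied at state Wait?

Yes

Sat(¬req) = {Grant, Hold, Store, Retry, Wait, Recv, Busy}
E[¬req U req]: least fixpoint, start Z0 = Sat(req) = {Halt, Idle}, add states in Sat(¬req) with some successor in Z. Z1 = {Halt, Retry, Wait, Idle}; Z2 = {Store, Halt, Retry, Wait, Idle}; Z3 = {Store, Halt, Retry, Wait, Recv, Idle}; fixed.
Sat(E[¬req U req]) = {Store, Halt, Retry, Wait, Recv, Idle}
Wait ∈ Sat(E[¬req U req]) = {Store, Halt, Retry, Wait, Recv, Idle}, so the formula holds at Wait.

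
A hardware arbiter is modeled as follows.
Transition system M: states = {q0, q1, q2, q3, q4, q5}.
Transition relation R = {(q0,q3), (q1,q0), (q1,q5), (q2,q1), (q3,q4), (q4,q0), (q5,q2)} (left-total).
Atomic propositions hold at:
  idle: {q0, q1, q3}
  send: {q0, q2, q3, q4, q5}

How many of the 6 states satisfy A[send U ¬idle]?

Sat(¬idle) = {q2, q4, q5}
A[send U ¬idle]: least fixpoint, start Z0 = Sat(¬idle) = {q2, q4, q5}, add states in Sat(send) with every successor in Z. Z1 = {q2, q3, q4, q5}; Z2 = {q0, q2, q3, q4, q5}; fixed.
Sat(A[send U ¬idle]) = {q0, q2, q3, q4, q5}
|Sat(A[send U ¬idle])| = |{q0, q2, q3, q4, q5}| = 5.

5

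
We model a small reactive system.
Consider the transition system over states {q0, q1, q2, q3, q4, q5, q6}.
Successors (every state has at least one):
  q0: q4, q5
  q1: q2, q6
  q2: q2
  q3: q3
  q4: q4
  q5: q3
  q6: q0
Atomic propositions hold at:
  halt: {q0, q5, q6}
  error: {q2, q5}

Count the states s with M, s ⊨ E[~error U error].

5

Sat(~error) = {q0, q1, q3, q4, q6}
E[~error U error]: least fixpoint, start Z0 = Sat(error) = {q2, q5}, add states in Sat(~error) with some successor in Z. Z1 = {q0, q1, q2, q5}; Z2 = {q0, q1, q2, q5, q6}; fixed.
Sat(E[~error U error]) = {q0, q1, q2, q5, q6}
|Sat(E[~error U error])| = |{q0, q1, q2, q5, q6}| = 5.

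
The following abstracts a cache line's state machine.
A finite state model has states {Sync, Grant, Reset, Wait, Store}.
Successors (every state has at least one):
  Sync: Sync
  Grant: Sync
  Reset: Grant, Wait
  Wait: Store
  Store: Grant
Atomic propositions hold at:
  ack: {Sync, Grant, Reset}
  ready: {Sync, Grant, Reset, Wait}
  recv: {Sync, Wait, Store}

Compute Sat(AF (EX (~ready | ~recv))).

Sat(~ready) = {Store}
Sat(~recv) = {Grant, Reset}
Sat(~ready | ~recv) = {Grant, Reset, Store}
Sat(EX (~ready | ~recv)) = {s : some successor in {Grant, Reset, Store}} = {Reset, Wait, Store}
AF (EX (~ready | ~recv)): least fixpoint, start Z0 = {Reset, Wait, Store}, add states with every successor in Z. Already a fixed point.
Sat(AF (EX (~ready | ~recv))) = {Reset, Wait, Store}

{Reset, Wait, Store}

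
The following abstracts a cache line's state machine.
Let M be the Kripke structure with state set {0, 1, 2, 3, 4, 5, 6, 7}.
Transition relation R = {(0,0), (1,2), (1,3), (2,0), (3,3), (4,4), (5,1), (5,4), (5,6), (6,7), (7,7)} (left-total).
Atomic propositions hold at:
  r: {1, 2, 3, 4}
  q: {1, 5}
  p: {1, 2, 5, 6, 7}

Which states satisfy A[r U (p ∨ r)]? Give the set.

Sat(p ∨ r) = {1, 2, 3, 4, 5, 6, 7}
A[r U (p ∨ r)]: least fixpoint, start Z0 = Sat((p ∨ r)) = {1, 2, 3, 4, 5, 6, 7}, add states in Sat(r) with every successor in Z. Already a fixed point.
Sat(A[r U (p ∨ r)]) = {1, 2, 3, 4, 5, 6, 7}

{1, 2, 3, 4, 5, 6, 7}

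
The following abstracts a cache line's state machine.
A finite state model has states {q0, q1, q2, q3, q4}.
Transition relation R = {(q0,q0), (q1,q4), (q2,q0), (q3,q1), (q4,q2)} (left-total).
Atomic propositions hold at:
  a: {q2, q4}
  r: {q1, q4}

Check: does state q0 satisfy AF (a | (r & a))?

Sat(r & a) = {q4}
Sat(a | (r & a)) = {q2, q4}
AF (a | (r & a)): least fixpoint, start Z0 = {q2, q4}, add states with every successor in Z. Z1 = {q1, q2, q4}; Z2 = {q1, q2, q3, q4}; fixed.
Sat(AF (a | (r & a))) = {q1, q2, q3, q4}
q0 ∉ Sat(AF (a | (r & a))) = {q1, q2, q3, q4}, so the formula does not hold at q0.

No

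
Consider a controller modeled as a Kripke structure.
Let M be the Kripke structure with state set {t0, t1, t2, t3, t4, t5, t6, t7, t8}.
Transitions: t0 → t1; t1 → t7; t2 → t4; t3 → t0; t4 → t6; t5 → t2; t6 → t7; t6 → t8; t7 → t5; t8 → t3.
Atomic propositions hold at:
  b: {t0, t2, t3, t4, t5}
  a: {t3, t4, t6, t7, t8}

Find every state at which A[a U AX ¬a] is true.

Sat(¬a) = {t0, t1, t2, t5}
Sat(AX ¬a) = {s : every successor in {t0, t1, t2, t5}} = {t0, t3, t5, t7}
A[a U AX ¬a]: least fixpoint, start Z0 = Sat(AX ¬a) = {t0, t3, t5, t7}, add states in Sat(a) with every successor in Z. Z1 = {t0, t3, t5, t7, t8}; Z2 = {t0, t3, t5, t6, t7, t8}; Z3 = {t0, t3, t4, t5, t6, t7, t8}; fixed.
Sat(A[a U AX ¬a]) = {t0, t3, t4, t5, t6, t7, t8}

{t0, t3, t4, t5, t6, t7, t8}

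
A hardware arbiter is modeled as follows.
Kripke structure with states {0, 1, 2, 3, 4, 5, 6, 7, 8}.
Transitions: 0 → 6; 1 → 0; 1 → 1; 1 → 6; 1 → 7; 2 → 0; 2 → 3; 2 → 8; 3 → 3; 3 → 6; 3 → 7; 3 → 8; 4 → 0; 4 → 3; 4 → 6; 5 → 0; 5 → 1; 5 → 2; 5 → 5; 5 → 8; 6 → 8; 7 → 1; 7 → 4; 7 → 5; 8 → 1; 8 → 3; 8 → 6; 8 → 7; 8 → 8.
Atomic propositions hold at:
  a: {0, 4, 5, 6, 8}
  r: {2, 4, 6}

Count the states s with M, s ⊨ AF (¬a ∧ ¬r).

3

Sat(¬a) = {1, 2, 3, 7}
Sat(¬r) = {0, 1, 3, 5, 7, 8}
Sat(¬a ∧ ¬r) = {1, 3, 7}
AF (¬a ∧ ¬r): least fixpoint, start Z0 = {1, 3, 7}, add states with every successor in Z. Already a fixed point.
Sat(AF (¬a ∧ ¬r)) = {1, 3, 7}
|Sat(AF (¬a ∧ ¬r))| = |{1, 3, 7}| = 3.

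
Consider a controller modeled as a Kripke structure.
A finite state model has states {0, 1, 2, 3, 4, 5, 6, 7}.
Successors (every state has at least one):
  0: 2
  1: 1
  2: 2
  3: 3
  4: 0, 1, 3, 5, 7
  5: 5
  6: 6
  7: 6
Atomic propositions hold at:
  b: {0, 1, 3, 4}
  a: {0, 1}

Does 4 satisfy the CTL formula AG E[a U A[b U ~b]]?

Sat(~b) = {2, 5, 6, 7}
A[b U ~b]: least fixpoint, start Z0 = Sat(~b) = {2, 5, 6, 7}, add states in Sat(b) with every successor in Z. Z1 = {0, 2, 5, 6, 7}; fixed.
Sat(A[b U ~b]) = {0, 2, 5, 6, 7}
E[a U A[b U ~b]]: least fixpoint, start Z0 = Sat(A[b U ~b]) = {0, 2, 5, 6, 7}, add states in Sat(a) with some successor in Z. Already a fixed point.
Sat(E[a U A[b U ~b]]) = {0, 2, 5, 6, 7}
AG E[a U A[b U ~b]]: greatest fixpoint, start Z0 = {0, 2, 5, 6, 7}, keep only states in Sat with every successor in Z. Already a fixed point.
Sat(AG E[a U A[b U ~b]]) = {0, 2, 5, 6, 7}
4 ∉ Sat(AG E[a U A[b U ~b]]) = {0, 2, 5, 6, 7}, so the formula does not hold at 4.

No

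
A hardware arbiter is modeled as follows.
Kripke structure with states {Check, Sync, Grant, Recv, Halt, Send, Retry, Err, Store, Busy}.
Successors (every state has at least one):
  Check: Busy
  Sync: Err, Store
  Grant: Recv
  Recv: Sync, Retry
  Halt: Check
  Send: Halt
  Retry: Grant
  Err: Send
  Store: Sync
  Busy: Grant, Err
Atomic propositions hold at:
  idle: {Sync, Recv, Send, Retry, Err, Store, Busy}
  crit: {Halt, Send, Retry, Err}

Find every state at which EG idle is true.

{Sync, Recv, Store}

EG idle: greatest fixpoint, start Z0 = {Sync, Recv, Send, Retry, Err, Store, Busy}, keep only states in Sat with some successor in Z. Z1 = {Sync, Recv, Err, Store, Busy}; Z2 = {Sync, Recv, Store, Busy}; Z3 = {Sync, Recv, Store}; fixed.
Sat(EG idle) = {Sync, Recv, Store}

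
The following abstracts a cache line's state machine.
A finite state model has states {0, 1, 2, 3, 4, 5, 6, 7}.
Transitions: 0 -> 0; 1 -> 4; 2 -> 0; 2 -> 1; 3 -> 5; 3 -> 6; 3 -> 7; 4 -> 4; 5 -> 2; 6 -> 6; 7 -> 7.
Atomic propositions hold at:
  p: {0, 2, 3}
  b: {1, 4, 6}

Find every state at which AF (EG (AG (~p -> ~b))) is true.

Sat(~p) = {1, 4, 5, 6, 7}
Sat(~b) = {0, 2, 3, 5, 7}
Sat(~p -> ~b) = {0, 2, 3, 5, 7}
AG (~p -> ~b): greatest fixpoint, start Z0 = {0, 2, 3, 5, 7}, keep only states in Sat with every successor in Z. Z1 = {0, 5, 7}; Z2 = {0, 7}; fixed.
Sat(AG (~p -> ~b)) = {0, 7}
EG (AG (~p -> ~b)): greatest fixpoint, start Z0 = {0, 7}, keep only states in Sat with some successor in Z. Already a fixed point.
Sat(EG (AG (~p -> ~b))) = {0, 7}
AF (EG (AG (~p -> ~b))): least fixpoint, start Z0 = {0, 7}, add states with every successor in Z. Already a fixed point.
Sat(AF (EG (AG (~p -> ~b)))) = {0, 7}

{0, 7}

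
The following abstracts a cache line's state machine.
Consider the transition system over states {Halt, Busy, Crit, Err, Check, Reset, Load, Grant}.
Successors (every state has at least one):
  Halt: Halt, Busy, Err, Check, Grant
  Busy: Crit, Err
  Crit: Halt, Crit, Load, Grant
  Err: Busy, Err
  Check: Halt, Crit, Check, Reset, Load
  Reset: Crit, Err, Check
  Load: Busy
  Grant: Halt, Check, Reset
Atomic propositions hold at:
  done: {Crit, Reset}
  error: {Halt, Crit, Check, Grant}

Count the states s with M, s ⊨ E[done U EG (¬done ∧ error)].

Sat(¬done) = {Halt, Busy, Err, Check, Load, Grant}
Sat(¬done ∧ error) = {Halt, Check, Grant}
EG (¬done ∧ error): greatest fixpoint, start Z0 = {Halt, Check, Grant}, keep only states in Sat with some successor in Z. Already a fixed point.
Sat(EG (¬done ∧ error)) = {Halt, Check, Grant}
E[done U EG (¬done ∧ error)]: least fixpoint, start Z0 = Sat(EG (¬done ∧ error)) = {Halt, Check, Grant}, add states in Sat(done) with some successor in Z. Z1 = {Halt, Crit, Check, Reset, Grant}; fixed.
Sat(E[done U EG (¬done ∧ error)]) = {Halt, Crit, Check, Reset, Grant}
|Sat(E[done U EG (¬done ∧ error)])| = |{Halt, Crit, Check, Reset, Grant}| = 5.

5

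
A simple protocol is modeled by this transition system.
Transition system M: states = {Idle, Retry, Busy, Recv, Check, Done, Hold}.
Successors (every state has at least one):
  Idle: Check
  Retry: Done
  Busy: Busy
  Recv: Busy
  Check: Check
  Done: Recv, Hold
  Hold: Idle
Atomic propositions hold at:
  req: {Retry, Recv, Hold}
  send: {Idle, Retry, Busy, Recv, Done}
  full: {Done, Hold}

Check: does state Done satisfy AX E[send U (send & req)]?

No

Sat(send & req) = {Retry, Recv}
E[send U (send & req)]: least fixpoint, start Z0 = Sat((send & req)) = {Retry, Recv}, add states in Sat(send) with some successor in Z. Z1 = {Retry, Recv, Done}; fixed.
Sat(E[send U (send & req)]) = {Retry, Recv, Done}
Sat(AX E[send U (send & req)]) = {s : every successor in {Retry, Recv, Done}} = {Retry}
Done ∉ Sat(AX E[send U (send & req)]) = {Retry}, so the formula does not hold at Done.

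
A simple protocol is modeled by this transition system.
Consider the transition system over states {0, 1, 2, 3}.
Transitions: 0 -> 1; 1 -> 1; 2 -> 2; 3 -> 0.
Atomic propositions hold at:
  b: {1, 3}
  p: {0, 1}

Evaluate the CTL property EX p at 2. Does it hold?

No

Sat(EX p) = {s : some successor in {0, 1}} = {0, 1, 3}
2 ∉ Sat(EX p) = {0, 1, 3}, so the formula does not hold at 2.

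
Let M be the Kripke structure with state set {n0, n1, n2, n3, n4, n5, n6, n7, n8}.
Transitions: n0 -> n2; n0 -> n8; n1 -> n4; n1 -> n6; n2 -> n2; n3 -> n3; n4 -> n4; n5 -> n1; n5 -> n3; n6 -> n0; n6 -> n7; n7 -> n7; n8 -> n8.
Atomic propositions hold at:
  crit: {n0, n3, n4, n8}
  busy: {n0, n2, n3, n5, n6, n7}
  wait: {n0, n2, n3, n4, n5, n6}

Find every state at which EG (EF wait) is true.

EF wait: least fixpoint, start Z0 = {n0, n2, n3, n4, n5, n6}, add states with some successor in Z. Z1 = {n0, n1, n2, n3, n4, n5, n6}; fixed.
Sat(EF wait) = {n0, n1, n2, n3, n4, n5, n6}
EG (EF wait): greatest fixpoint, start Z0 = {n0, n1, n2, n3, n4, n5, n6}, keep only states in Sat with some successor in Z. Already a fixed point.
Sat(EG (EF wait)) = {n0, n1, n2, n3, n4, n5, n6}

{n0, n1, n2, n3, n4, n5, n6}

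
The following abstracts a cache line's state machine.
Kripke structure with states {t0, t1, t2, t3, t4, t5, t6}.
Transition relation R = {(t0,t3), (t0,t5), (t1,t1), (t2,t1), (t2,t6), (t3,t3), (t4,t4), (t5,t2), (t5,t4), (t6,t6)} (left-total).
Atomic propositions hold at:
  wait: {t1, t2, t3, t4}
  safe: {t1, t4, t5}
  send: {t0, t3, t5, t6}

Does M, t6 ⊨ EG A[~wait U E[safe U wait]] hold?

Sat(~wait) = {t0, t5, t6}
E[safe U wait]: least fixpoint, start Z0 = Sat(wait) = {t1, t2, t3, t4}, add states in Sat(safe) with some successor in Z. Z1 = {t1, t2, t3, t4, t5}; fixed.
Sat(E[safe U wait]) = {t1, t2, t3, t4, t5}
A[~wait U E[safe U wait]]: least fixpoint, start Z0 = Sat(E[safe U wait]) = {t1, t2, t3, t4, t5}, add states in Sat(~wait) with every successor in Z. Z1 = {t0, t1, t2, t3, t4, t5}; fixed.
Sat(A[~wait U E[safe U wait]]) = {t0, t1, t2, t3, t4, t5}
EG A[~wait U E[safe U wait]]: greatest fixpoint, start Z0 = {t0, t1, t2, t3, t4, t5}, keep only states in Sat with some successor in Z. Already a fixed point.
Sat(EG A[~wait U E[safe U wait]]) = {t0, t1, t2, t3, t4, t5}
t6 ∉ Sat(EG A[~wait U E[safe U wait]]) = {t0, t1, t2, t3, t4, t5}, so the formula does not hold at t6.

No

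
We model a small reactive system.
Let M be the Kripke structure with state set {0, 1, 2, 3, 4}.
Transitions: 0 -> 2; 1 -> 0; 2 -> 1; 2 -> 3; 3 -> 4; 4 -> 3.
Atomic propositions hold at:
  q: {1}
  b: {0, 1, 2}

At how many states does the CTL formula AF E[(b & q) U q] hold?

Sat(b & q) = {1}
E[(b & q) U q]: least fixpoint, start Z0 = Sat(q) = {1}, add states in Sat(b & q) with some successor in Z. Already a fixed point.
Sat(E[(b & q) U q]) = {1}
AF E[(b & q) U q]: least fixpoint, start Z0 = {1}, add states with every successor in Z. Already a fixed point.
Sat(AF E[(b & q) U q]) = {1}
|Sat(AF E[(b & q) U q])| = |{1}| = 1.

1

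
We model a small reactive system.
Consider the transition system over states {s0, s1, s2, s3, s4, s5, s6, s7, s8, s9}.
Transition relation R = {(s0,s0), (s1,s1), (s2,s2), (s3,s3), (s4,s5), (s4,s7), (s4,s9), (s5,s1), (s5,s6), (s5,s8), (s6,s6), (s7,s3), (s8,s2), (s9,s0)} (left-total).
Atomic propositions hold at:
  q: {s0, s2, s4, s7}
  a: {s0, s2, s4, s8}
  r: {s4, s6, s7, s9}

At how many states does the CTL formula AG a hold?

3

AG a: greatest fixpoint, start Z0 = {s0, s2, s4, s8}, keep only states in Sat with every successor in Z. Z1 = {s0, s2, s8}; fixed.
Sat(AG a) = {s0, s2, s8}
|Sat(AG a)| = |{s0, s2, s8}| = 3.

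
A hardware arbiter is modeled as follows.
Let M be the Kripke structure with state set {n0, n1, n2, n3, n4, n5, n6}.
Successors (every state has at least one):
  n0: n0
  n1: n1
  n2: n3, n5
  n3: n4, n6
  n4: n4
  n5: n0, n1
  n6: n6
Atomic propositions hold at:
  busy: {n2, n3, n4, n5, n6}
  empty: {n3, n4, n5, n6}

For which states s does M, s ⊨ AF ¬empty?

Sat(¬empty) = {n0, n1, n2}
AF ¬empty: least fixpoint, start Z0 = {n0, n1, n2}, add states with every successor in Z. Z1 = {n0, n1, n2, n5}; fixed.
Sat(AF ¬empty) = {n0, n1, n2, n5}

{n0, n1, n2, n5}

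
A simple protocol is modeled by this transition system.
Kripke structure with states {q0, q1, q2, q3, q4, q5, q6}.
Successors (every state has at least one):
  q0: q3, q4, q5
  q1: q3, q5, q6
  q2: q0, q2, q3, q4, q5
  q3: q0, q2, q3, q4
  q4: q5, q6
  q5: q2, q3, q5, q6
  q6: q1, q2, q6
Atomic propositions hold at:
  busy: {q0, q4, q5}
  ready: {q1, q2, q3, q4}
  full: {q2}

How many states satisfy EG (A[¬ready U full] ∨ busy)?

Sat(¬ready) = {q0, q5, q6}
A[¬ready U full]: least fixpoint, start Z0 = Sat(full) = {q2}, add states in Sat(¬ready) with every successor in Z. Already a fixed point.
Sat(A[¬ready U full]) = {q2}
Sat(A[¬ready U full] ∨ busy) = {q0, q2, q4, q5}
EG (A[¬ready U full] ∨ busy): greatest fixpoint, start Z0 = {q0, q2, q4, q5}, keep only states in Sat with some successor in Z. Already a fixed point.
Sat(EG (A[¬ready U full] ∨ busy)) = {q0, q2, q4, q5}
|Sat(EG (A[¬ready U full] ∨ busy))| = |{q0, q2, q4, q5}| = 4.

4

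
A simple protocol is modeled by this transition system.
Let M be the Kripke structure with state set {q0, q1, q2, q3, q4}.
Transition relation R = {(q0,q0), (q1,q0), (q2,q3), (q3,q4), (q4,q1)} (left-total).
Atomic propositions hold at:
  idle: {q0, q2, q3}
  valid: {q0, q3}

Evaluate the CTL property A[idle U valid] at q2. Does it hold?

Yes

A[idle U valid]: least fixpoint, start Z0 = Sat(valid) = {q0, q3}, add states in Sat(idle) with every successor in Z. Z1 = {q0, q2, q3}; fixed.
Sat(A[idle U valid]) = {q0, q2, q3}
q2 ∈ Sat(A[idle U valid]) = {q0, q2, q3}, so the formula holds at q2.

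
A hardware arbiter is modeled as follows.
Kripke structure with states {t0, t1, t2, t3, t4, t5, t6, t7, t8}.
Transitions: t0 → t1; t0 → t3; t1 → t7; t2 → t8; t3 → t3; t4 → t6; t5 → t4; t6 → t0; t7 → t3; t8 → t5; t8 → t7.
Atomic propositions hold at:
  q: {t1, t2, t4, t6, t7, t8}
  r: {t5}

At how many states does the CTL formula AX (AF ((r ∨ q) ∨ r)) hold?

Sat(r ∨ q) = {t1, t2, t4, t5, t6, t7, t8}
Sat((r ∨ q) ∨ r) = {t1, t2, t4, t5, t6, t7, t8}
AF ((r ∨ q) ∨ r): least fixpoint, start Z0 = {t1, t2, t4, t5, t6, t7, t8}, add states with every successor in Z. Already a fixed point.
Sat(AF ((r ∨ q) ∨ r)) = {t1, t2, t4, t5, t6, t7, t8}
Sat(AX (AF ((r ∨ q) ∨ r))) = {s : every successor in {t1, t2, t4, t5, t6, t7, t8}} = {t1, t2, t4, t5, t8}
|Sat(AX (AF ((r ∨ q) ∨ r)))| = |{t1, t2, t4, t5, t8}| = 5.

5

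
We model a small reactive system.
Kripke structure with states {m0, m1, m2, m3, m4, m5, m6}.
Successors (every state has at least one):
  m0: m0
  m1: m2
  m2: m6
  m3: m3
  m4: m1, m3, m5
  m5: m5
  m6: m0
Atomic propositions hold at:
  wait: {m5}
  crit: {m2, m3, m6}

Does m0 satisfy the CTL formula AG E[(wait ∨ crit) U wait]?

Sat(wait ∨ crit) = {m2, m3, m5, m6}
E[(wait ∨ crit) U wait]: least fixpoint, start Z0 = Sat(wait) = {m5}, add states in Sat(wait ∨ crit) with some successor in Z. Already a fixed point.
Sat(E[(wait ∨ crit) U wait]) = {m5}
AG E[(wait ∨ crit) U wait]: greatest fixpoint, start Z0 = {m5}, keep only states in Sat with every successor in Z. Already a fixed point.
Sat(AG E[(wait ∨ crit) U wait]) = {m5}
m0 ∉ Sat(AG E[(wait ∨ crit) U wait]) = {m5}, so the formula does not hold at m0.

No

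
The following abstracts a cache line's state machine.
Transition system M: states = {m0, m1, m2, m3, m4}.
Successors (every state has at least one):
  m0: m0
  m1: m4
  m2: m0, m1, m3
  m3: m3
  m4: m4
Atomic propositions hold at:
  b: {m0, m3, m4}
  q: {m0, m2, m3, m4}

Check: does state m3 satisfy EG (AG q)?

Yes

AG q: greatest fixpoint, start Z0 = {m0, m2, m3, m4}, keep only states in Sat with every successor in Z. Z1 = {m0, m3, m4}; fixed.
Sat(AG q) = {m0, m3, m4}
EG (AG q): greatest fixpoint, start Z0 = {m0, m3, m4}, keep only states in Sat with some successor in Z. Already a fixed point.
Sat(EG (AG q)) = {m0, m3, m4}
m3 ∈ Sat(EG (AG q)) = {m0, m3, m4}, so the formula holds at m3.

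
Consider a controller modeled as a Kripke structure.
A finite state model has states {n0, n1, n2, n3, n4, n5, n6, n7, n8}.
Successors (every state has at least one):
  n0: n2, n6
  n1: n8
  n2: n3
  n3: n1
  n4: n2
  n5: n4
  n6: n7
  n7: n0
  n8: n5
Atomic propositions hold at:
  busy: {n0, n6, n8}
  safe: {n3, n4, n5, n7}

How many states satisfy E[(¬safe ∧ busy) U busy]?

Sat(¬safe) = {n0, n1, n2, n6, n8}
Sat(¬safe ∧ busy) = {n0, n6, n8}
E[(¬safe ∧ busy) U busy]: least fixpoint, start Z0 = Sat(busy) = {n0, n6, n8}, add states in Sat(¬safe ∧ busy) with some successor in Z. Already a fixed point.
Sat(E[(¬safe ∧ busy) U busy]) = {n0, n6, n8}
|Sat(E[(¬safe ∧ busy) U busy])| = |{n0, n6, n8}| = 3.

3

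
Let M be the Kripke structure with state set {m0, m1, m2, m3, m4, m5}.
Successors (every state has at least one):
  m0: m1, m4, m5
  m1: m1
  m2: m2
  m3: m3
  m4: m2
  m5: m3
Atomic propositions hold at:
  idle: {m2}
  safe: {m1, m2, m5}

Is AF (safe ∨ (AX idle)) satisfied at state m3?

No

Sat(AX idle) = {s : every successor in {m2}} = {m2, m4}
Sat(safe ∨ (AX idle)) = {m1, m2, m4, m5}
AF (safe ∨ (AX idle)): least fixpoint, start Z0 = {m1, m2, m4, m5}, add states with every successor in Z. Z1 = {m0, m1, m2, m4, m5}; fixed.
Sat(AF (safe ∨ (AX idle))) = {m0, m1, m2, m4, m5}
m3 ∉ Sat(AF (safe ∨ (AX idle))) = {m0, m1, m2, m4, m5}, so the formula does not hold at m3.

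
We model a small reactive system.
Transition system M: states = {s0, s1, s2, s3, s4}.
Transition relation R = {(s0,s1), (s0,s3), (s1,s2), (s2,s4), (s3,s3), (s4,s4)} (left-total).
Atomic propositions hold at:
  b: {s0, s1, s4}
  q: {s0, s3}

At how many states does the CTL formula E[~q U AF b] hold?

Sat(~q) = {s1, s2, s4}
AF b: least fixpoint, start Z0 = {s0, s1, s4}, add states with every successor in Z. Z1 = {s0, s1, s2, s4}; fixed.
Sat(AF b) = {s0, s1, s2, s4}
E[~q U AF b]: least fixpoint, start Z0 = Sat(AF b) = {s0, s1, s2, s4}, add states in Sat(~q) with some successor in Z. Already a fixed point.
Sat(E[~q U AF b]) = {s0, s1, s2, s4}
|Sat(E[~q U AF b])| = |{s0, s1, s2, s4}| = 4.

4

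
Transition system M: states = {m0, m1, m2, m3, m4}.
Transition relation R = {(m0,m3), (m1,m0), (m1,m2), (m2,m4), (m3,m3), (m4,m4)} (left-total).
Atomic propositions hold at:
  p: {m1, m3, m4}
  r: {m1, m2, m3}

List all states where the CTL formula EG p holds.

EG p: greatest fixpoint, start Z0 = {m1, m3, m4}, keep only states in Sat with some successor in Z. Z1 = {m3, m4}; fixed.
Sat(EG p) = {m3, m4}

{m3, m4}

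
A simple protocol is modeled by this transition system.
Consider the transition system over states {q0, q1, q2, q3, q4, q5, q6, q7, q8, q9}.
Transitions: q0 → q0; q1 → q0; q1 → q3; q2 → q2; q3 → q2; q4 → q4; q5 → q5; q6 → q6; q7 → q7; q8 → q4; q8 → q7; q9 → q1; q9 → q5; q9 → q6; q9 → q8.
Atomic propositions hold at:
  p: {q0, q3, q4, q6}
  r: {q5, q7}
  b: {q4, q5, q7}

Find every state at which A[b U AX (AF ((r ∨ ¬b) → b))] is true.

{q4, q5, q7, q8}

Sat(¬b) = {q0, q1, q2, q3, q6, q8, q9}
Sat(r ∨ ¬b) = {q0, q1, q2, q3, q5, q6, q7, q8, q9}
Sat((r ∨ ¬b) → b) = {q4, q5, q7}
AF ((r ∨ ¬b) → b): least fixpoint, start Z0 = {q4, q5, q7}, add states with every successor in Z. Z1 = {q4, q5, q7, q8}; fixed.
Sat(AF ((r ∨ ¬b) → b)) = {q4, q5, q7, q8}
Sat(AX (AF ((r ∨ ¬b) → b))) = {s : every successor in {q4, q5, q7, q8}} = {q4, q5, q7, q8}
A[b U AX (AF ((r ∨ ¬b) → b))]: least fixpoint, start Z0 = Sat(AX (AF ((r ∨ ¬b) → b))) = {q4, q5, q7, q8}, add states in Sat(b) with every successor in Z. Already a fixed point.
Sat(A[b U AX (AF ((r ∨ ¬b) → b))]) = {q4, q5, q7, q8}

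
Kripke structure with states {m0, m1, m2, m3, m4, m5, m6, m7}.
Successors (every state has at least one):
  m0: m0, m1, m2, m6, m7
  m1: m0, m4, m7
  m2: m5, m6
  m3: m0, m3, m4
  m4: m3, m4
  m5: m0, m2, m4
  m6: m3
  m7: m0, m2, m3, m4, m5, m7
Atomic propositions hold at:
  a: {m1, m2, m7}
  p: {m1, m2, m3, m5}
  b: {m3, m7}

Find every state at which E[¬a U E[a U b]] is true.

Sat(¬a) = {m0, m3, m4, m5, m6}
E[a U b]: least fixpoint, start Z0 = Sat(b) = {m3, m7}, add states in Sat(a) with some successor in Z. Z1 = {m1, m3, m7}; fixed.
Sat(E[a U b]) = {m1, m3, m7}
E[¬a U E[a U b]]: least fixpoint, start Z0 = Sat(E[a U b]) = {m1, m3, m7}, add states in Sat(¬a) with some successor in Z. Z1 = {m0, m1, m3, m4, m6, m7}; Z2 = {m0, m1, m3, m4, m5, m6, m7}; fixed.
Sat(E[¬a U E[a U b]]) = {m0, m1, m3, m4, m5, m6, m7}

{m0, m1, m3, m4, m5, m6, m7}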